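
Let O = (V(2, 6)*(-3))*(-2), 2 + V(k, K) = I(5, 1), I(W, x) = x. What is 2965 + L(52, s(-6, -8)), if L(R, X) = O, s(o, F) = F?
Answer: 2959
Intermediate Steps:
V(k, K) = -1 (V(k, K) = -2 + 1 = -1)
O = -6 (O = -1*(-3)*(-2) = 3*(-2) = -6)
L(R, X) = -6
2965 + L(52, s(-6, -8)) = 2965 - 6 = 2959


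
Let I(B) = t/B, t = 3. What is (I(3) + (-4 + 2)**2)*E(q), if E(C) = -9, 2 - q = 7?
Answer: -45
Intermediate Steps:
q = -5 (q = 2 - 1*7 = 2 - 7 = -5)
I(B) = 3/B
(I(3) + (-4 + 2)**2)*E(q) = (3/3 + (-4 + 2)**2)*(-9) = (3*(1/3) + (-2)**2)*(-9) = (1 + 4)*(-9) = 5*(-9) = -45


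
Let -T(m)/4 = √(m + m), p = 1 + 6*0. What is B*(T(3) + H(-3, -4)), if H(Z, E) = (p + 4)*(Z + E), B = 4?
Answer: -140 - 16*√6 ≈ -179.19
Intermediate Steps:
p = 1 (p = 1 + 0 = 1)
T(m) = -4*√2*√m (T(m) = -4*√(m + m) = -4*√2*√m)
H(Z, E) = 5*E + 5*Z (H(Z, E) = (1 + 4)*(Z + E) = 5*(E + Z) = 5*E + 5*Z)
B*(T(3) + H(-3, -4)) = 4*(-4*√2*√3 + (5*(-4) + 5*(-3))) = 4*(-4*√6 + (-20 - 15)) = 4*(-4*√6 - 35) = 4*(-35 - 4*√6) = -140 - 16*√6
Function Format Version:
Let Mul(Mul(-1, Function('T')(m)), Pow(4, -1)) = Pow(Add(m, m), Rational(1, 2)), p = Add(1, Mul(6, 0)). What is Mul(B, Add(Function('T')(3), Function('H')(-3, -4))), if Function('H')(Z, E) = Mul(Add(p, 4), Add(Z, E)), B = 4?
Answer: Add(-140, Mul(-16, Pow(6, Rational(1, 2)))) ≈ -179.19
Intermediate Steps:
p = 1 (p = Add(1, 0) = 1)
Function('T')(m) = Mul(-4, Pow(2, Rational(1, 2)), Pow(m, Rational(1, 2))) (Function('T')(m) = Mul(-4, Pow(Add(m, m), Rational(1, 2))) = Mul(-4, Pow(Mul(2, m), Rational(1, 2))) = Mul(-4, Mul(Pow(2, Rational(1, 2)), Pow(m, Rational(1, 2)))) = Mul(-4, Pow(2, Rational(1, 2)), Pow(m, Rational(1, 2))))
Function('H')(Z, E) = Add(Mul(5, E), Mul(5, Z)) (Function('H')(Z, E) = Mul(Add(1, 4), Add(Z, E)) = Mul(5, Add(E, Z)) = Add(Mul(5, E), Mul(5, Z)))
Mul(B, Add(Function('T')(3), Function('H')(-3, -4))) = Mul(4, Add(Mul(-4, Pow(2, Rational(1, 2)), Pow(3, Rational(1, 2))), Add(Mul(5, -4), Mul(5, -3)))) = Mul(4, Add(Mul(-4, Pow(6, Rational(1, 2))), Add(-20, -15))) = Mul(4, Add(Mul(-4, Pow(6, Rational(1, 2))), -35)) = Mul(4, Add(-35, Mul(-4, Pow(6, Rational(1, 2))))) = Add(-140, Mul(-16, Pow(6, Rational(1, 2))))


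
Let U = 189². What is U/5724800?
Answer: 35721/5724800 ≈ 0.0062397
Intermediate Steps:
U = 35721
U/5724800 = 35721/5724800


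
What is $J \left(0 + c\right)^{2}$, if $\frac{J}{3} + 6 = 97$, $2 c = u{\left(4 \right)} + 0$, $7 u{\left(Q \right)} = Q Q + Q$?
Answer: $\frac{3900}{7} \approx 557.14$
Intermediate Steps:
$u{\left(Q \right)} = \frac{Q}{7} + \frac{Q^{2}}{7}$ ($u{\left(Q \right)} = \frac{Q Q + Q}{7} = \frac{Q^{2} + Q}{7} = \frac{Q + Q^{2}}{7} = \frac{Q}{7} + \frac{Q^{2}}{7}$)
$c = \frac{10}{7}$ ($c = \frac{\frac{1}{7} \cdot 4 \left(1 + 4\right) + 0}{2} = \frac{\frac{1}{7} \cdot 4 \cdot 5 + 0}{2} = \frac{\frac{20}{7} + 0}{2} = \frac{1}{2} \cdot \frac{20}{7} = \frac{10}{7} \approx 1.4286$)
$J = 273$ ($J = -18 + 3 \cdot 97 = -18 + 291 = 273$)
$J \left(0 + c\right)^{2} = 273 \left(0 + \frac{10}{7}\right)^{2} = 273 \left(\frac{10}{7}\right)^{2} = 273 \cdot \frac{100}{49} = \frac{3900}{7}$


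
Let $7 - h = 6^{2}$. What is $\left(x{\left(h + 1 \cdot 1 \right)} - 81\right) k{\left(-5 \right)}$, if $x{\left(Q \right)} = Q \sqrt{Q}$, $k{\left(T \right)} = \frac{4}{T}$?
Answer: $\frac{324}{5} + \frac{224 i \sqrt{7}}{5} \approx 64.8 + 118.53 i$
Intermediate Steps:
$h = -29$ ($h = 7 - 6^{2} = 7 - 36 = -29$)
$x{\left(Q \right)} = Q^{\frac{3}{2}}$
$\left(x{\left(h + 1 \cdot 1 \right)} - 81\right) k{\left(-5 \right)} = \left(\left(-29 + 1 \cdot 1\right)^{\frac{3}{2}} - 81\right) \frac{4}{-5} = \left(\left(-29 + 1\right)^{\frac{3}{2}} - 81\right) 4 \left(- \frac{1}{5}\right) = \left(\left(-28\right)^{\frac{3}{2}} - 81\right) \left(- \frac{4}{5}\right) = \left(- 56 i \sqrt{7} - 81\right) \left(- \frac{4}{5}\right) = \left(-81 - 56 i \sqrt{7}\right) \left(- \frac{4}{5}\right) = \frac{324}{5} + \frac{224 i \sqrt{7}}{5}$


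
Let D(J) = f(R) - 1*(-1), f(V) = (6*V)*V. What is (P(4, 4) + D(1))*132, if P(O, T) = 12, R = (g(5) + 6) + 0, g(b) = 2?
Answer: 52404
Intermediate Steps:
R = 8 (R = (2 + 6) + 0 = 8 + 0 = 8)
f(V) = 6*V²
D(J) = 385 (D(J) = 6*8² - 1*(-1) = 6*64 + 1 = 384 + 1 = 385)
(P(4, 4) + D(1))*132 = (12 + 385)*132 = 397*132 = 52404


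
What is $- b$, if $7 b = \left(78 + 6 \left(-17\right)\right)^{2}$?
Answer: $- \frac{576}{7} \approx -82.286$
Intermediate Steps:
$b = \frac{576}{7}$ ($b = \frac{\left(78 + 6 \left(-17\right)\right)^{2}}{7} = \frac{\left(78 - 102\right)^{2}}{7} = \frac{\left(-24\right)^{2}}{7} = \frac{1}{7} \cdot 576 = \frac{576}{7} \approx 82.286$)
$- b = \left(-1\right) \frac{576}{7} = - \frac{576}{7}$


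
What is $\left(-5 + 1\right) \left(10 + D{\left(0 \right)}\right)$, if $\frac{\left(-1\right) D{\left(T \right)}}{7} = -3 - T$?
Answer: $-124$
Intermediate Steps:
$D{\left(T \right)} = 21 + 7 T$ ($D{\left(T \right)} = - 7 \left(-3 - T\right) = 21 + 7 T$)
$\left(-5 + 1\right) \left(10 + D{\left(0 \right)}\right) = \left(-5 + 1\right) \left(10 + \left(21 + 7 \cdot 0\right)\right) = - 4 \left(10 + \left(21 + 0\right)\right) = - 4 \left(10 + 21\right) = \left(-4\right) 31 = -124$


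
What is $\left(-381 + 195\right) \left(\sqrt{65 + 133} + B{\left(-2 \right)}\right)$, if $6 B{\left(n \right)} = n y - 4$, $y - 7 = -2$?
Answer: $434 - 558 \sqrt{22} \approx -2183.3$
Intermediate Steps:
$y = 5$ ($y = 7 - 2 = 5$)
$B{\left(n \right)} = - \frac{2}{3} + \frac{5 n}{6}$ ($B{\left(n \right)} = \frac{n 5 - 4}{6} = \frac{5 n - 4}{6} = \frac{-4 + 5 n}{6} = - \frac{2}{3} + \frac{5 n}{6}$)
$\left(-381 + 195\right) \left(\sqrt{65 + 133} + B{\left(-2 \right)}\right) = \left(-381 + 195\right) \left(\sqrt{65 + 133} + \left(- \frac{2}{3} + \frac{5}{6} \left(-2\right)\right)\right) = - 186 \left(\sqrt{198} - \frac{7}{3}\right) = - 186 \left(3 \sqrt{22} - \frac{7}{3}\right) = - 186 \left(- \frac{7}{3} + 3 \sqrt{22}\right) = 434 - 558 \sqrt{22}$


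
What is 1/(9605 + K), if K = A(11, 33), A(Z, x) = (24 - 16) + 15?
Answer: 1/9628 ≈ 0.00010386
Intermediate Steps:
A(Z, x) = 23 (A(Z, x) = 8 + 15 = 23)
K = 23
1/(9605 + K) = 1/(9605 + 23) = 1/9628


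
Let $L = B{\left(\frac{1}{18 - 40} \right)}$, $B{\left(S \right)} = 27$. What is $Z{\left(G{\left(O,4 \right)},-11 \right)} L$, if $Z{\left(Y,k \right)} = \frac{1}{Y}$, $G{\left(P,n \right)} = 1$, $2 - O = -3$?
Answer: $27$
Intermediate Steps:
$O = 5$ ($O = 2 - -3 = 2 + 3 = 5$)
$L = 27$
$Z{\left(G{\left(O,4 \right)},-11 \right)} L = 1^{-1} \cdot 27 = 1 \cdot 27 = 27$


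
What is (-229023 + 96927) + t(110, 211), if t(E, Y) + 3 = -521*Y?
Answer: -242030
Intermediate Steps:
t(E, Y) = -3 - 521*Y
(-229023 + 96927) + t(110, 211) = (-229023 + 96927) + (-3 - 521*211) = -132096 + (-3 - 109931) = -132096 - 109934 = -242030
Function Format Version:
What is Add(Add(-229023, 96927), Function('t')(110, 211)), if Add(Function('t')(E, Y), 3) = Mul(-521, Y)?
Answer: -242030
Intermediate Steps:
Function('t')(E, Y) = Add(-3, Mul(-521, Y))
Add(Add(-229023, 96927), Function('t')(110, 211)) = Add(Add(-229023, 96927), Add(-3, Mul(-521, 211))) = Add(-132096, Add(-3, -109931)) = Add(-132096, -109934) = -242030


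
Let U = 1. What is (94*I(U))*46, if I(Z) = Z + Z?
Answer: 8648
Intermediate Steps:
I(Z) = 2*Z
(94*I(U))*46 = (94*(2*1))*46 = (94*2)*46 = 188*46 = 8648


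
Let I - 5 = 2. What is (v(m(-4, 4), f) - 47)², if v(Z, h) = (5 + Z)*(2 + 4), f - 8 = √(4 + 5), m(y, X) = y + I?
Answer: 1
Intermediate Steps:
I = 7 (I = 5 + 2 = 7)
m(y, X) = 7 + y (m(y, X) = y + 7 = 7 + y)
f = 11 (f = 8 + √(4 + 5) = 8 + √9 = 8 + 3 = 11)
v(Z, h) = 30 + 6*Z (v(Z, h) = (5 + Z)*6 = 30 + 6*Z)
(v(m(-4, 4), f) - 47)² = ((30 + 6*(7 - 4)) - 47)² = ((30 + 6*3) - 47)² = ((30 + 18) - 47)² = (48 - 47)² = 1² = 1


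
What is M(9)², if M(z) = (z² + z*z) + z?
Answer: 29241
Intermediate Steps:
M(z) = z + 2*z² (M(z) = (z² + z²) + z = 2*z² + z = z + 2*z²)
M(9)² = (9*(1 + 2*9))² = (9*(1 + 18))² = (9*19)² = 171² = 29241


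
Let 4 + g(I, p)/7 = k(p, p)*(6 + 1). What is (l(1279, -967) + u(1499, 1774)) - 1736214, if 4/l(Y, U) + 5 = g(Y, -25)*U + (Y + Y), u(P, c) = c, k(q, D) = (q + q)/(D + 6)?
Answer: -3132743793636/1806199 ≈ -1.7344e+6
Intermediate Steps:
k(q, D) = 2*q/(6 + D) (k(q, D) = (2*q)/(6 + D) = 2*q/(6 + D))
g(I, p) = -28 + 98*p/(6 + p) (g(I, p) = -28 + 7*((2*p/(6 + p))*(6 + 1)) = -28 + 7*((2*p/(6 + p))*7) = -28 + 7*(14*p/(6 + p)) = -28 + 98*p/(6 + p))
l(Y, U) = 4/(-5 + 2*Y + 1918*U/19) (l(Y, U) = 4/(-5 + ((14*(-12 + 5*(-25))/(6 - 25))*U + (Y + Y))) = 4/(-5 + ((14*(-12 - 125)/(-19))*U + 2*Y)) = 4/(-5 + ((14*(-1/19)*(-137))*U + 2*Y)) = 4/(-5 + (1918*U/19 + 2*Y)) = 4/(-5 + (2*Y + 1918*U/19)) = 4/(-5 + 2*Y + 1918*U/19))
(l(1279, -967) + u(1499, 1774)) - 1736214 = (76/(-95 + 38*1279 + 1918*(-967)) + 1774) - 1736214 = (76/(-95 + 48602 - 1854706) + 1774) - 1736214 = (76/(-1806199) + 1774) - 1736214 = (76*(-1/1806199) + 1774) - 1736214 = (-76/1806199 + 1774) - 1736214 = 3204196950/1806199 - 1736214 = -3132743793636/1806199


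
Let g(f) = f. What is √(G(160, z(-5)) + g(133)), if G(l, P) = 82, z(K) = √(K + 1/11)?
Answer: √215 ≈ 14.663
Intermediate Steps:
z(K) = √(1/11 + K) (z(K) = √(K + 1*(1/11)) = √(K + 1/11) = √(1/11 + K))
√(G(160, z(-5)) + g(133)) = √(82 + 133) = √215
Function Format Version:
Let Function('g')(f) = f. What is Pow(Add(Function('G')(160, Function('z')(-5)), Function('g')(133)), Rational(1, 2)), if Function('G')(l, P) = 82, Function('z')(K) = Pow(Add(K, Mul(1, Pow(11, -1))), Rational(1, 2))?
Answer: Pow(215, Rational(1, 2)) ≈ 14.663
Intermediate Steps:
Function('z')(K) = Pow(Add(Rational(1, 11), K), Rational(1, 2)) (Function('z')(K) = Pow(Add(K, Mul(1, Rational(1, 11))), Rational(1, 2)) = Pow(Add(K, Rational(1, 11)), Rational(1, 2)) = Pow(Add(Rational(1, 11), K), Rational(1, 2)))
Pow(Add(Function('G')(160, Function('z')(-5)), Function('g')(133)), Rational(1, 2)) = Pow(Add(82, 133), Rational(1, 2)) = Pow(215, Rational(1, 2))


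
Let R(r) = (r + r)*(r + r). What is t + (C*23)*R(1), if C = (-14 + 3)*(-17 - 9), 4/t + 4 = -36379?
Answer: 957309492/36383 ≈ 26312.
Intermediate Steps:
t = -4/36383 (t = 4/(-4 - 36379) = 4/(-36383) = 4*(-1/36383) = -4/36383 ≈ -0.00010994)
R(r) = 4*r² (R(r) = (2*r)*(2*r) = 4*r²)
C = 286 (C = -11*(-26) = 286)
t + (C*23)*R(1) = -4/36383 + (286*23)*(4*1²) = -4/36383 + 6578*(4*1) = -4/36383 + 6578*4 = -4/36383 + 26312 = 957309492/36383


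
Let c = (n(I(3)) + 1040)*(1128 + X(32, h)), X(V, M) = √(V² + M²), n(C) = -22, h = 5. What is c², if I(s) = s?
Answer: 1319689180292 + 2337946944*√1049 ≈ 1.3954e+12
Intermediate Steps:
X(V, M) = √(M² + V²)
c = 1148304 + 1018*√1049 (c = (-22 + 1040)*(1128 + √(5² + 32²)) = 1018*(1128 + √(25 + 1024)) = 1018*(1128 + √1049) = 1148304 + 1018*√1049 ≈ 1.1813e+6)
c² = (1148304 + 1018*√1049)²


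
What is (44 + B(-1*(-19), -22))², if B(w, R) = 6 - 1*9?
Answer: 1681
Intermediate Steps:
B(w, R) = -3 (B(w, R) = 6 - 9 = -3)
(44 + B(-1*(-19), -22))² = (44 - 3)² = 41² = 1681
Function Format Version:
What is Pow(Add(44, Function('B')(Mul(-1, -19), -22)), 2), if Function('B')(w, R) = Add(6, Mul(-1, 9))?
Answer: 1681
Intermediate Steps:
Function('B')(w, R) = -3 (Function('B')(w, R) = Add(6, -9) = -3)
Pow(Add(44, Function('B')(Mul(-1, -19), -22)), 2) = Pow(Add(44, -3), 2) = Pow(41, 2) = 1681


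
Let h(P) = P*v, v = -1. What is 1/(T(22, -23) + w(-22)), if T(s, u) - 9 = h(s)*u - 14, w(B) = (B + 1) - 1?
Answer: 1/479 ≈ 0.0020877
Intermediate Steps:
h(P) = -P (h(P) = P*(-1) = -P)
w(B) = B (w(B) = (1 + B) - 1 = B)
T(s, u) = -5 - s*u (T(s, u) = 9 + ((-s)*u - 14) = 9 + (-s*u - 14) = 9 + (-14 - s*u) = -5 - s*u)
1/(T(22, -23) + w(-22)) = 1/((-5 - 1*22*(-23)) - 22) = 1/((-5 + 506) - 22) = 1/(501 - 22) = 1/479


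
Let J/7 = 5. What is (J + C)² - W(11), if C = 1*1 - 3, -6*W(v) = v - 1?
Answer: 3272/3 ≈ 1090.7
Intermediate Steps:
J = 35 (J = 7*5 = 35)
W(v) = ⅙ - v/6 (W(v) = -(v - 1)/6 = -(-1 + v)/6 = ⅙ - v/6)
C = -2 (C = 1 - 3 = -2)
(J + C)² - W(11) = (35 - 2)² - (⅙ - ⅙*11) = 33² - (⅙ - 11/6) = 1089 - 1*(-5/3) = 1089 + 5/3 = 3272/3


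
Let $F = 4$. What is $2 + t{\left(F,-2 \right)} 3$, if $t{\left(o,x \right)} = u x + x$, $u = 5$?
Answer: $-34$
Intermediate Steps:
$t{\left(o,x \right)} = 6 x$ ($t{\left(o,x \right)} = 5 x + x = 6 x$)
$2 + t{\left(F,-2 \right)} 3 = 2 + 6 \left(-2\right) 3 = 2 - 36 = -34$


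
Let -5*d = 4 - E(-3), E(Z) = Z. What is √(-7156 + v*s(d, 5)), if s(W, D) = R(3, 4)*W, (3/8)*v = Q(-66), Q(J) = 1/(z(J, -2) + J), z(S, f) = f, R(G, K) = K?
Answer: 2*I*√116326155/255 ≈ 84.592*I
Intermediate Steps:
Q(J) = 1/(-2 + J)
d = -7/5 (d = -(4 - 1*(-3))/5 = -(4 + 3)/5 = -⅕*7 = -7/5 ≈ -1.4000)
v = -2/51 (v = 8/(3*(-2 - 66)) = (8/3)/(-68) = (8/3)*(-1/68) = -2/51 ≈ -0.039216)
s(W, D) = 4*W
√(-7156 + v*s(d, 5)) = √(-7156 - 8*(-7)/(51*5)) = √(-7156 - 2/51*(-28/5)) = √(-7156 + 56/255) = √(-1824724/255) = 2*I*√116326155/255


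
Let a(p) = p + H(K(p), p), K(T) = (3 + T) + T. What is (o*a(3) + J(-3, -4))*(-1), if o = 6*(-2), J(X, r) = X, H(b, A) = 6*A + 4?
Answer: 303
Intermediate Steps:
K(T) = 3 + 2*T
H(b, A) = 4 + 6*A
o = -12
a(p) = 4 + 7*p (a(p) = p + (4 + 6*p) = 4 + 7*p)
(o*a(3) + J(-3, -4))*(-1) = (-12*(4 + 7*3) - 3)*(-1) = (-12*(4 + 21) - 3)*(-1) = (-12*25 - 3)*(-1) = (-300 - 3)*(-1) = -303*(-1) = 303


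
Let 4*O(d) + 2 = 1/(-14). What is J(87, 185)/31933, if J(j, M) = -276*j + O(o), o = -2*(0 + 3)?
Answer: -1344701/1788248 ≈ -0.75197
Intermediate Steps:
o = -6 (o = -2*3 = -6)
O(d) = -29/56 (O(d) = -½ + (¼)/(-14) = -½ + (¼)*(-1/14) = -½ - 1/56 = -29/56)
J(j, M) = -29/56 - 276*j (J(j, M) = -276*j - 29/56 = -29/56 - 276*j)
J(87, 185)/31933 = (-29/56 - 276*87)/31933 = (-29/56 - 24012)*(1/31933) = -1344701/56*1/31933 = -1344701/1788248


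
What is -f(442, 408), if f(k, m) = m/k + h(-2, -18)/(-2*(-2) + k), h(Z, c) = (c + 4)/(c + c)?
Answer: -96427/104364 ≈ -0.92395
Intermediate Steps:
h(Z, c) = (4 + c)/(2*c) (h(Z, c) = (4 + c)/((2*c)) = (4 + c)*(1/(2*c)) = (4 + c)/(2*c))
f(k, m) = 7/(18*(4 + k)) + m/k (f(k, m) = m/k + ((1/2)*(4 - 18)/(-18))/(-2*(-2) + k) = m/k + ((1/2)*(-1/18)*(-14))/(4 + k) = m/k + 7/(18*(4 + k)) = 7/(18*(4 + k)) + m/k)
-f(442, 408) = -(4*408 + (7/18)*442 + 442*408)/(442*(4 + 442)) = -(1632 + 1547/9 + 180336)/(442*446) = -1639259/(442*446*9) = -1*96427/104364 = -96427/104364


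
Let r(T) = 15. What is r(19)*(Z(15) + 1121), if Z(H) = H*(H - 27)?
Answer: 14115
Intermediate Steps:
Z(H) = H*(-27 + H)
r(19)*(Z(15) + 1121) = 15*(15*(-27 + 15) + 1121) = 15*(15*(-12) + 1121) = 15*(-180 + 1121) = 15*941 = 14115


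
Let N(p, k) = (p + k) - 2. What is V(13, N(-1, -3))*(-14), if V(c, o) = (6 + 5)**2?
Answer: -1694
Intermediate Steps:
N(p, k) = -2 + k + p (N(p, k) = (k + p) - 2 = -2 + k + p)
V(c, o) = 121 (V(c, o) = 11**2 = 121)
V(13, N(-1, -3))*(-14) = 121*(-14) = -1694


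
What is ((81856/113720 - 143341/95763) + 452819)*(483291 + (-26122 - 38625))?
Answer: 257994010407228230464/1361271045 ≈ 1.8952e+11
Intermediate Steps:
((81856/113720 - 143341/95763) + 452819)*(483291 + (-26122 - 38625)) = ((81856*(1/113720) - 143341*1/95763) + 452819)*(483291 - 64747) = ((10232/14215 - 143341/95763) + 452819)*418544 = (-1057745299/1361271045 + 452819)*418544 = (616408335580556/1361271045)*418544 = 257994010407228230464/1361271045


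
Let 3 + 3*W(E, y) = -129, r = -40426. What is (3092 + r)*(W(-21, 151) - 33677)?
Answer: 1258939814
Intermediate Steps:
W(E, y) = -44 (W(E, y) = -1 + (1/3)*(-129) = -1 - 43 = -44)
(3092 + r)*(W(-21, 151) - 33677) = (3092 - 40426)*(-44 - 33677) = -37334*(-33721) = 1258939814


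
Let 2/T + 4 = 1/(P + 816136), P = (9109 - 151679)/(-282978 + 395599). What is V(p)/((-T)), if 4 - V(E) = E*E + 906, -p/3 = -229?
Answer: -173853636671605933/183827819772 ≈ -9.4574e+5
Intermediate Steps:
p = 687 (p = -3*(-229) = 687)
V(E) = -902 - E² (V(E) = 4 - (E*E + 906) = 4 - (E² + 906) = 4 - (906 + E²) = 4 + (-906 - E²) = -902 - E²)
P = -142570/112621 ≈ -1.2659
T = -183827819772/367655526923 (T = 2/(-4 + 1/(-142570/112621 + 816136)) = 2/(-4 + 1/(91913909886/112621)) = 2/(-4 + 112621/91913909886) = 2/(-367655526923/91913909886) = 2*(-91913909886/367655526923) = -183827819772/367655526923 ≈ -0.50000)
V(p)/((-T)) = (-902 - 1*687²)/((-1*(-183827819772/367655526923))) = (-902 - 1*471969)/(183827819772/367655526923) = (-902 - 471969)*(367655526923/183827819772) = -472871*367655526923/183827819772 = -173853636671605933/183827819772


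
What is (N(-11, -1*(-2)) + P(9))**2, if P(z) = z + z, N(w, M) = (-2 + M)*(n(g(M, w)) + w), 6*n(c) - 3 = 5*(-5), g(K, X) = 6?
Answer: 324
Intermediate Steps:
n(c) = -11/3 (n(c) = 1/2 + (5*(-5))/6 = 1/2 + (1/6)*(-25) = 1/2 - 25/6 = -11/3)
N(w, M) = (-2 + M)*(-11/3 + w)
P(z) = 2*z
(N(-11, -1*(-2)) + P(9))**2 = ((22/3 - 2*(-11) - (-11)*(-2)/3 - 1*(-2)*(-11)) + 2*9)**2 = ((22/3 + 22 - 11/3*2 + 2*(-11)) + 18)**2 = ((22/3 + 22 - 22/3 - 22) + 18)**2 = (0 + 18)**2 = 18**2 = 324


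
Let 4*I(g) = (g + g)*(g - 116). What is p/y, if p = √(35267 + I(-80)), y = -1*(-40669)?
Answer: √43107/40669 ≈ 0.0051052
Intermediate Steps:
I(g) = g*(-116 + g)/2 (I(g) = ((g + g)*(g - 116))/4 = ((2*g)*(-116 + g))/4 = (2*g*(-116 + g))/4 = g*(-116 + g)/2)
y = 40669
p = √43107 (p = √(35267 + (½)*(-80)*(-116 - 80)) = √(35267 + (½)*(-80)*(-196)) = √(35267 + 7840) = √43107 ≈ 207.62)
p/y = √43107/40669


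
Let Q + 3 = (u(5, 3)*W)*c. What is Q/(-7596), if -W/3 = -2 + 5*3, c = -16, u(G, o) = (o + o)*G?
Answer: -6239/2532 ≈ -2.4641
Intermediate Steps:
u(G, o) = 2*G*o (u(G, o) = (2*o)*G = 2*G*o)
W = -39 (W = -3*(-2 + 5*3) = -3*(-2 + 15) = -3*13 = -39)
Q = 18717 (Q = -3 + ((2*5*3)*(-39))*(-16) = -3 + (30*(-39))*(-16) = -3 - 1170*(-16) = -3 + 18720 = 18717)
Q/(-7596) = 18717/(-7596) = 18717*(-1/7596) = -6239/2532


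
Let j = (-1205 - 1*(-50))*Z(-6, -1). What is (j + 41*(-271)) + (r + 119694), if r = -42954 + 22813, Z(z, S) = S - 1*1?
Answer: 90752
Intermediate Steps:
Z(z, S) = -1 + S (Z(z, S) = S - 1 = -1 + S)
r = -20141
j = 2310 (j = (-1205 - 1*(-50))*(-1 - 1) = (-1205 + 50)*(-2) = -1155*(-2) = 2310)
(j + 41*(-271)) + (r + 119694) = (2310 + 41*(-271)) + (-20141 + 119694) = (2310 - 11111) + 99553 = -8801 + 99553 = 90752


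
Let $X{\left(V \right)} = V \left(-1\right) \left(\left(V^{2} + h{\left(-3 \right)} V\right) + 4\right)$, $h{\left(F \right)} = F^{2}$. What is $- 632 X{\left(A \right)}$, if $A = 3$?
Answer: $75840$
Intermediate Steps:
$X{\left(V \right)} = - V \left(4 + V^{2} + 9 V\right)$ ($X{\left(V \right)} = V \left(-1\right) \left(\left(V^{2} + \left(-3\right)^{2} V\right) + 4\right) = - V \left(\left(V^{2} + 9 V\right) + 4\right) = - V \left(4 + V^{2} + 9 V\right)$)
$- 632 X{\left(A \right)} = - 632 \left(\left(-1\right) 3 \left(4 + 3^{2} + 9 \cdot 3\right)\right) = - 632 \left(\left(-1\right) 3 \left(4 + 9 + 27\right)\right) = - 632 \left(\left(-1\right) 3 \cdot 40\right) = \left(-632\right) \left(-120\right) = 75840$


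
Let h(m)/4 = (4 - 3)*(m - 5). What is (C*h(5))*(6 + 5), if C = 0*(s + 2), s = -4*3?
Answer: 0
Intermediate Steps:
h(m) = -20 + 4*m (h(m) = 4*((4 - 3)*(m - 5)) = 4*(1*(-5 + m)) = 4*(-5 + m) = -20 + 4*m)
s = -12
C = 0 (C = 0*(-12 + 2) = 0*(-10) = 0)
(C*h(5))*(6 + 5) = (0*(-20 + 4*5))*(6 + 5) = (0*(-20 + 20))*11 = (0*0)*11 = 0*11 = 0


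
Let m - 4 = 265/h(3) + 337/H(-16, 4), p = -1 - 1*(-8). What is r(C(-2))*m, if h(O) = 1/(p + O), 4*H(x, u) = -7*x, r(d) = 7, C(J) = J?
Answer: 74649/4 ≈ 18662.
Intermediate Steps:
p = 7 (p = -1 + 8 = 7)
H(x, u) = -7*x/4 (H(x, u) = (-7*x)/4 = -7*x/4)
h(O) = 1/(7 + O)
m = 74649/28 (m = 4 + (265/(1/(7 + 3)) + 337/((-7/4*(-16)))) = 4 + (265/(1/10) + 337/28) = 4 + (265/(1/10) + 337*(1/28)) = 4 + (265*10 + 337/28) = 4 + (2650 + 337/28) = 4 + 74537/28 = 74649/28 ≈ 2666.0)
r(C(-2))*m = 7*(74649/28) = 74649/4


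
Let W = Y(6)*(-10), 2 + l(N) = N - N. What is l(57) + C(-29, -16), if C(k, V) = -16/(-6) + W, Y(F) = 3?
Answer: -88/3 ≈ -29.333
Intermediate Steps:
l(N) = -2 (l(N) = -2 + (N - N) = -2 + 0 = -2)
W = -30 (W = 3*(-10) = -30)
C(k, V) = -82/3 (C(k, V) = -16/(-6) - 30 = -16*(-1/6) - 30 = 8/3 - 30 = -82/3)
l(57) + C(-29, -16) = -2 - 82/3 = -88/3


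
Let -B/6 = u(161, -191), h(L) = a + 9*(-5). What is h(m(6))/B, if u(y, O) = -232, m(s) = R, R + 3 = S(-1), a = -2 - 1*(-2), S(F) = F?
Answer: -15/464 ≈ -0.032328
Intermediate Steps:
a = 0 (a = -2 + 2 = 0)
R = -4 (R = -3 - 1 = -4)
m(s) = -4
h(L) = -45 (h(L) = 0 + 9*(-5) = 0 - 45 = -45)
B = 1392 (B = -6*(-232) = 1392)
h(m(6))/B = -45/1392 = -45*1/1392 = -15/464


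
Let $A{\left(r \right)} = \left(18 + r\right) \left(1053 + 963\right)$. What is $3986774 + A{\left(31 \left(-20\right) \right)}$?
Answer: $2773142$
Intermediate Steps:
$A{\left(r \right)} = 36288 + 2016 r$ ($A{\left(r \right)} = \left(18 + r\right) 2016 = 36288 + 2016 r$)
$3986774 + A{\left(31 \left(-20\right) \right)} = 3986774 + \left(36288 + 2016 \cdot 31 \left(-20\right)\right) = 3986774 + \left(36288 + 2016 \left(-620\right)\right) = 3986774 + \left(36288 - 1249920\right) = 3986774 - 1213632 = 2773142$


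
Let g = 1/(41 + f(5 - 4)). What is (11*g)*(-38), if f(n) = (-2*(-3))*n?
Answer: -418/47 ≈ -8.8936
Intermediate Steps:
f(n) = 6*n
g = 1/47 (g = 1/(41 + 6*(5 - 4)) = 1/(41 + 6*1) = 1/(41 + 6) = 1/47 ≈ 0.021277)
(11*g)*(-38) = (11*(1/47))*(-38) = (11/47)*(-38) = -418/47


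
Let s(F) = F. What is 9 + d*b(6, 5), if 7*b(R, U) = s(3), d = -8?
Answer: 39/7 ≈ 5.5714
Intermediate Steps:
b(R, U) = 3/7 (b(R, U) = (⅐)*3 = 3/7)
9 + d*b(6, 5) = 9 - 8*3/7 = 9 - 24/7 = 39/7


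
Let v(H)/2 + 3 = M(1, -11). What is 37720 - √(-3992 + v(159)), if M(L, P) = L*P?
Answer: 37720 - 2*I*√1005 ≈ 37720.0 - 63.403*I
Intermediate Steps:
v(H) = -28 (v(H) = -6 + 2*(1*(-11)) = -6 + 2*(-11) = -6 - 22 = -28)
37720 - √(-3992 + v(159)) = 37720 - √(-3992 - 28) = 37720 - √(-4020) = 37720 - 2*I*√1005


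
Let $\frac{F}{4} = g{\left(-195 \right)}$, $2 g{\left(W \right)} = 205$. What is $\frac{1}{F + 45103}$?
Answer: $\frac{1}{45513} \approx 2.1972 \cdot 10^{-5}$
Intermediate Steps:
$g{\left(W \right)} = \frac{205}{2}$ ($g{\left(W \right)} = \frac{1}{2} \cdot 205 = \frac{205}{2}$)
$F = 410$ ($F = 4 \cdot \frac{205}{2} = 410$)
$\frac{1}{F + 45103} = \frac{1}{410 + 45103} = \frac{1}{45513}$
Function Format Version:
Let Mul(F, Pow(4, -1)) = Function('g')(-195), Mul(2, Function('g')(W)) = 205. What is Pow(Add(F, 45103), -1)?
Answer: Rational(1, 45513) ≈ 2.1972e-5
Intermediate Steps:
Function('g')(W) = Rational(205, 2) (Function('g')(W) = Mul(Rational(1, 2), 205) = Rational(205, 2))
F = 410 (F = Mul(4, Rational(205, 2)) = 410)
Pow(Add(F, 45103), -1) = Pow(Add(410, 45103), -1) = Pow(45513, -1) = Rational(1, 45513)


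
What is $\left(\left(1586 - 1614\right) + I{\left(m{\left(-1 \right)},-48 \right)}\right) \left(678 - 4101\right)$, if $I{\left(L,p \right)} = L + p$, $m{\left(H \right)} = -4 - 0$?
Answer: $273840$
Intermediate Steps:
$m{\left(H \right)} = -4$ ($m{\left(H \right)} = -4 + 0 = -4$)
$\left(\left(1586 - 1614\right) + I{\left(m{\left(-1 \right)},-48 \right)}\right) \left(678 - 4101\right) = \left(\left(1586 - 1614\right) - 52\right) \left(678 - 4101\right) = \left(-28 - 52\right) \left(-3423\right) = \left(-80\right) \left(-3423\right) = 273840$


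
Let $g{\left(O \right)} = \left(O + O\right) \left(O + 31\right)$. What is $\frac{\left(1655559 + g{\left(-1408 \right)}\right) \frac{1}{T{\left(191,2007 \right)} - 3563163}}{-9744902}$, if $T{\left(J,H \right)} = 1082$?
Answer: $\frac{5533191}{34712130261062} \approx 1.594 \cdot 10^{-7}$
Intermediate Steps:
$g{\left(O \right)} = 2 O \left(31 + O\right)$
$\frac{\left(1655559 + g{\left(-1408 \right)}\right) \frac{1}{T{\left(191,2007 \right)} - 3563163}}{-9744902} = \frac{\left(1655559 + 2 \left(-1408\right) \left(31 - 1408\right)\right) \frac{1}{1082 - 3563163}}{-9744902} = \frac{1655559 + 2 \left(-1408\right) \left(-1377\right)}{-3562081} \left(- \frac{1}{9744902}\right) = \left(1655559 + 3877632\right) \left(- \frac{1}{3562081}\right) \left(- \frac{1}{9744902}\right) = 5533191 \left(- \frac{1}{3562081}\right) \left(- \frac{1}{9744902}\right) = \left(- \frac{5533191}{3562081}\right) \left(- \frac{1}{9744902}\right) = \frac{5533191}{34712130261062}$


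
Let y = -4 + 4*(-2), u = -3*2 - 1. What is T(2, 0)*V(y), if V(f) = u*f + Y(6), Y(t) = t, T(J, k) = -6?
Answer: -540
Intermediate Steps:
u = -7 (u = -6 - 1 = -7)
y = -12 (y = -4 - 8 = -12)
V(f) = 6 - 7*f (V(f) = -7*f + 6 = 6 - 7*f)
T(2, 0)*V(y) = -6*(6 - 7*(-12)) = -6*(6 + 84) = -6*90 = -540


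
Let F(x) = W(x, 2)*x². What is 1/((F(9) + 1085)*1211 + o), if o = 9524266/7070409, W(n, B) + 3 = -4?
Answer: 7070409/4435262949148 ≈ 1.5941e-6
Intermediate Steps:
W(n, B) = -7 (W(n, B) = -3 - 4 = -7)
o = 9524266/7070409 (o = 9524266*(1/7070409) = 9524266/7070409 ≈ 1.3471)
F(x) = -7*x²
1/((F(9) + 1085)*1211 + o) = 1/((-7*9² + 1085)*1211 + 9524266/7070409) = 1/((-7*81 + 1085)*1211 + 9524266/7070409) = 1/((-567 + 1085)*1211 + 9524266/7070409) = 1/(518*1211 + 9524266/7070409) = 1/(627298 + 9524266/7070409) = 1/(4435262949148/7070409) = 7070409/4435262949148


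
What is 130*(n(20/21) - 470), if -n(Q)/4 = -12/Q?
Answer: -54548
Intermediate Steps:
n(Q) = 48/Q (n(Q) = -(-48)/Q = 48/Q)
130*(n(20/21) - 470) = 130*(48/((20/21)) - 470) = 130*(48/((20*(1/21))) - 470) = 130*(48/(20/21) - 470) = 130*(48*(21/20) - 470) = 130*(252/5 - 470) = 130*(-2098/5) = -54548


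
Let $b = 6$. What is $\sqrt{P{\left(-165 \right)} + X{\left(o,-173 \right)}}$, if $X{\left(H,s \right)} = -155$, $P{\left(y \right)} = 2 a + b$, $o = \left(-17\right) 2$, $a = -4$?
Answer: $i \sqrt{157} \approx 12.53 i$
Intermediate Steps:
$o = -34$
$P{\left(y \right)} = -2$ ($P{\left(y \right)} = 2 \left(-4\right) + 6 = -8 + 6 = -2$)
$\sqrt{P{\left(-165 \right)} + X{\left(o,-173 \right)}} = \sqrt{-2 - 155} = \sqrt{-157} = i \sqrt{157}$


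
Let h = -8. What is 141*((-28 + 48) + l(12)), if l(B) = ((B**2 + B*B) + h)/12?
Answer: 6110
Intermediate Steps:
l(B) = -2/3 + B**2/6 (l(B) = ((B**2 + B*B) - 8)/12 = ((B**2 + B**2) - 8)*(1/12) = (2*B**2 - 8)*(1/12) = (-8 + 2*B**2)*(1/12) = -2/3 + B**2/6)
141*((-28 + 48) + l(12)) = 141*((-28 + 48) + (-2/3 + (1/6)*12**2)) = 141*(20 + (-2/3 + (1/6)*144)) = 141*(20 + (-2/3 + 24)) = 141*(20 + 70/3) = 141*(130/3) = 6110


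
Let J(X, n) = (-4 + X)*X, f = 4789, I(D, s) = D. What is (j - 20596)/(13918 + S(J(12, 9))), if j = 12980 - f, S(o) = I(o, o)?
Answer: -12405/14014 ≈ -0.88519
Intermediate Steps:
J(X, n) = X*(-4 + X)
S(o) = o
j = 8191 (j = 12980 - 1*4789 = 12980 - 4789 = 8191)
(j - 20596)/(13918 + S(J(12, 9))) = (8191 - 20596)/(13918 + 12*(-4 + 12)) = -12405/(13918 + 12*8) = -12405/(13918 + 96) = -12405/14014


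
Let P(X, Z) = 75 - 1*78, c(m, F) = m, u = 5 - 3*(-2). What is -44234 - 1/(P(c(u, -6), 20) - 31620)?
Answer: -1398811781/31623 ≈ -44234.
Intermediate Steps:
u = 11 (u = 5 + 6 = 11)
P(X, Z) = -3 (P(X, Z) = 75 - 78 = -3)
-44234 - 1/(P(c(u, -6), 20) - 31620) = -44234 - 1/(-3 - 31620) = -44234 - 1/(-31623) = -44234 - 1*(-1/31623) = -44234 + 1/31623 = -1398811781/31623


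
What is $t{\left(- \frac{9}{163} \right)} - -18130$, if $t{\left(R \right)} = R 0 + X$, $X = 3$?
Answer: $18133$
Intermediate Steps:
$t{\left(R \right)} = 3$ ($t{\left(R \right)} = R 0 + 3 = 0 + 3 = 3$)
$t{\left(- \frac{9}{163} \right)} - -18130 = 3 - -18130 = 3 + 18130 = 18133$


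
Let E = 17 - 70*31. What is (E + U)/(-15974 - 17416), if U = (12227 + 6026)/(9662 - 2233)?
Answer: 7988192/124027155 ≈ 0.064407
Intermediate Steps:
E = -2153 (E = 17 - 2170 = -2153)
U = 18253/7429 ≈ 2.4570
(E + U)/(-15974 - 17416) = (-2153 + 18253/7429)/(-15974 - 17416) = -15976384/7429/(-33390) = -15976384/7429*(-1/33390) = 7988192/124027155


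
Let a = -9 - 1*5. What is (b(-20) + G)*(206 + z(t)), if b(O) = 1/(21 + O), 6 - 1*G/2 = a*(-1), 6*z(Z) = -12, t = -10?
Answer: -3060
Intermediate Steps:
a = -14 (a = -9 - 5 = -14)
z(Z) = -2 (z(Z) = (⅙)*(-12) = -2)
G = -16 (G = 12 - (-28)*(-1) = 12 - 2*14 = 12 - 28 = -16)
(b(-20) + G)*(206 + z(t)) = (1/(21 - 20) - 16)*(206 - 2) = (1/1 - 16)*204 = (1 - 16)*204 = -15*204 = -3060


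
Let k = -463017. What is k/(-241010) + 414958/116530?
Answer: 15396439859/2808489530 ≈ 5.4821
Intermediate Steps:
k/(-241010) + 414958/116530 = -463017/(-241010) + 414958/116530 = -463017*(-1/241010) + 414958*(1/116530) = 463017/241010 + 207479/58265 = 15396439859/2808489530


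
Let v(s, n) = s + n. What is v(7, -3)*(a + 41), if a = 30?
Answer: 284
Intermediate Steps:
v(s, n) = n + s
v(7, -3)*(a + 41) = (-3 + 7)*(30 + 41) = 4*71 = 284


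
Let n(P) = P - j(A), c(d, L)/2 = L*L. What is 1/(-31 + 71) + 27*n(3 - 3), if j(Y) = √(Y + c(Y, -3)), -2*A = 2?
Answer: 1/40 - 27*√17 ≈ -111.30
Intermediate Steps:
A = -1 (A = -½*2 = -1)
c(d, L) = 2*L² (c(d, L) = 2*(L*L) = 2*L²)
j(Y) = √(18 + Y) (j(Y) = √(Y + 2*(-3)²) = √(Y + 2*9) = √(Y + 18) = √(18 + Y))
n(P) = P - √17 (n(P) = P - √(18 - 1) = P - √17)
1/(-31 + 71) + 27*n(3 - 3) = 1/(-31 + 71) + 27*((3 - 3) - √17) = 1/40 + 27*(0 - √17) = 1/40 + 27*(-√17) = 1/40 - 27*√17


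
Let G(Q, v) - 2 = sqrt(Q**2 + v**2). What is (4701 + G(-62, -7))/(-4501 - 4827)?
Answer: -4703/9328 - sqrt(3893)/9328 ≈ -0.51087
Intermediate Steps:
G(Q, v) = 2 + sqrt(Q**2 + v**2)
(4701 + G(-62, -7))/(-4501 - 4827) = (4701 + (2 + sqrt((-62)**2 + (-7)**2)))/(-4501 - 4827) = (4701 + (2 + sqrt(3844 + 49)))/(-9328) = (4701 + (2 + sqrt(3893)))*(-1/9328) = (4703 + sqrt(3893))*(-1/9328) = -4703/9328 - sqrt(3893)/9328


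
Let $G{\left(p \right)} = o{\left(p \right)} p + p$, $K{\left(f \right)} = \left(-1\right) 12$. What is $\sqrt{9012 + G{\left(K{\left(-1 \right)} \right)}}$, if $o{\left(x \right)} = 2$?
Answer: $4 \sqrt{561} \approx 94.742$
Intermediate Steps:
$K{\left(f \right)} = -12$
$G{\left(p \right)} = 3 p$ ($G{\left(p \right)} = 2 p + p = 3 p$)
$\sqrt{9012 + G{\left(K{\left(-1 \right)} \right)}} = \sqrt{9012 + 3 \left(-12\right)} = \sqrt{9012 - 36} = \sqrt{8976} = 4 \sqrt{561}$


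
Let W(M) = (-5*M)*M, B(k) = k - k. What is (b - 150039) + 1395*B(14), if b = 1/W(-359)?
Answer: -96685881796/644405 ≈ -1.5004e+5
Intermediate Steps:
B(k) = 0
W(M) = -5*M²
b = -1/644405 (b = 1/(-5*(-359)²) = 1/(-5*128881) = 1/(-644405) = -1/644405 ≈ -1.5518e-6)
(b - 150039) + 1395*B(14) = (-1/644405 - 150039) + 1395*0 = -96685881796/644405 + 0 = -96685881796/644405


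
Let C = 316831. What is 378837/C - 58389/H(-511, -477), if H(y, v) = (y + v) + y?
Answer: 19067321922/474929669 ≈ 40.148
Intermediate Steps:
H(y, v) = v + 2*y (H(y, v) = (v + y) + y = v + 2*y)
378837/C - 58389/H(-511, -477) = 378837/316831 - 58389/(-477 + 2*(-511)) = 378837*(1/316831) - 58389/(-477 - 1022) = 378837/316831 - 58389/(-1499) = 378837/316831 - 58389*(-1/1499) = 378837/316831 + 58389/1499 = 19067321922/474929669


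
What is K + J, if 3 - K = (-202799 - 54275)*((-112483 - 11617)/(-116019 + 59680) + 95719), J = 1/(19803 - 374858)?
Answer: 492233388770051822466/20003443645 ≈ 2.4607e+10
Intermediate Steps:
J = -1/355055 (J = 1/(-355055) = -1/355055 ≈ -2.8165e-6)
K = 1386358138232251/56339 (K = 3 - (-202799 - 54275)*((-112483 - 11617)/(-116019 + 59680) + 95719) = 3 - (-257074)*(-124100/(-56339) + 95719) = 3 - (-257074)*(-124100*(-1/56339) + 95719) = 3 - (-257074)*(124100/56339 + 95719) = 3 - (-257074)*5392836841/56339 = 3 - 1*(-1386358138063234/56339) = 3 + 1386358138063234/56339 = 1386358138232251/56339 ≈ 2.4607e+10)
K + J = 1386358138232251/56339 - 1/355055 = 492233388770051822466/20003443645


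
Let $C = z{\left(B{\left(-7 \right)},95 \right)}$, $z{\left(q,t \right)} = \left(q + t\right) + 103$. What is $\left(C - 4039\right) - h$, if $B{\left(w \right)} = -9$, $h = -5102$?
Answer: $1252$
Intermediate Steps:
$z{\left(q,t \right)} = 103 + q + t$
$C = 189$ ($C = 103 - 9 + 95 = 189$)
$\left(C - 4039\right) - h = \left(189 - 4039\right) - -5102 = -3850 + 5102 = 1252$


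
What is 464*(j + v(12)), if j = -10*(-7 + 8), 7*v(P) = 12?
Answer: -26912/7 ≈ -3844.6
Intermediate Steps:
v(P) = 12/7 (v(P) = (1/7)*12 = 12/7)
j = -10 (j = -10*1 = -10)
464*(j + v(12)) = 464*(-10 + 12/7) = 464*(-58/7) = -26912/7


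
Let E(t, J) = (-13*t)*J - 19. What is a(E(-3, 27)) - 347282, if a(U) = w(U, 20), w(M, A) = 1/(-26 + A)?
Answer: -2083693/6 ≈ -3.4728e+5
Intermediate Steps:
E(t, J) = -19 - 13*J*t (E(t, J) = -13*J*t - 19 = -19 - 13*J*t)
a(U) = -⅙ (a(U) = 1/(-26 + 20) = 1/(-6) = -⅙)
a(E(-3, 27)) - 347282 = -⅙ - 347282 = -2083693/6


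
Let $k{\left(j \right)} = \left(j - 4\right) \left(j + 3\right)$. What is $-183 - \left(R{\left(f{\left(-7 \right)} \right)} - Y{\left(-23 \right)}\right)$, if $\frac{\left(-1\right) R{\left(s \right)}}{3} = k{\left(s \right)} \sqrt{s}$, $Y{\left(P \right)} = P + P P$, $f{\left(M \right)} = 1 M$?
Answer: $323 + 132 i \sqrt{7} \approx 323.0 + 349.24 i$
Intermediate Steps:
$f{\left(M \right)} = M$
$k{\left(j \right)} = \left(-4 + j\right) \left(3 + j\right)$
$Y{\left(P \right)} = P + P^{2}$
$R{\left(s \right)} = - 3 \sqrt{s} \left(-12 + s^{2} - s\right)$ ($R{\left(s \right)} = - 3 \left(-12 + s^{2} - s\right) \sqrt{s} = - 3 \sqrt{s} \left(-12 + s^{2} - s\right)$)
$-183 - \left(R{\left(f{\left(-7 \right)} \right)} - Y{\left(-23 \right)}\right) = -183 - \left(3 \sqrt{-7} \left(12 - 7 - \left(-7\right)^{2}\right) - - 23 \left(1 - 23\right)\right) = -183 - \left(3 i \sqrt{7} \left(12 - 7 - 49\right) - \left(-23\right) \left(-22\right)\right) = -183 - \left(3 i \sqrt{7} \left(12 - 7 - 49\right) - 506\right) = -183 - \left(3 i \sqrt{7} \left(-44\right) - 506\right) = -183 - \left(- 132 i \sqrt{7} - 506\right) = -183 - \left(-506 - 132 i \sqrt{7}\right) = -183 + \left(506 + 132 i \sqrt{7}\right) = 323 + 132 i \sqrt{7}$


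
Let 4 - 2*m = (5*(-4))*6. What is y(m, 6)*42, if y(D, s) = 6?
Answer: 252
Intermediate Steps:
m = 62 (m = 2 - 5*(-4)*6/2 = 2 - (-10)*6 = 2 - ½*(-120) = 2 + 60 = 62)
y(m, 6)*42 = 6*42 = 252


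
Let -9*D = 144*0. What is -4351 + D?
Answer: -4351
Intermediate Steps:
D = 0 (D = -16*0 = -⅑*0 = 0)
-4351 + D = -4351 + 0 = -4351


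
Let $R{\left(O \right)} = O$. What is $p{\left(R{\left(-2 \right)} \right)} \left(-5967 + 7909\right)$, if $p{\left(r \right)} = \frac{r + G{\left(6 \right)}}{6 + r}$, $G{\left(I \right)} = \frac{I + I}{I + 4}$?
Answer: $- \frac{1942}{5} \approx -388.4$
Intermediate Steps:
$G{\left(I \right)} = \frac{2 I}{4 + I}$
$p{\left(r \right)} = \frac{\frac{6}{5} + r}{6 + r}$ ($p{\left(r \right)} = \frac{r + 2 \cdot 6 \frac{1}{4 + 6}}{6 + r} = \frac{r + 2 \cdot 6 \cdot \frac{1}{10}}{6 + r} = \frac{r + \frac{6}{5}}{6 + r} = \frac{\frac{6}{5} + r}{6 + r}$)
$p{\left(R{\left(-2 \right)} \right)} \left(-5967 + 7909\right) = \frac{\frac{6}{5} - 2}{6 - 2} \left(-5967 + 7909\right) = \frac{1}{4} \left(- \frac{4}{5}\right) 1942 = \left(- \frac{1}{5}\right) 1942 = - \frac{1942}{5}$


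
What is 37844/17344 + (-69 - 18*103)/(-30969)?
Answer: 100445279/44760528 ≈ 2.2441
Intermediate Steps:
37844/17344 + (-69 - 18*103)/(-30969) = 37844*(1/17344) + (-69 - 1854)*(-1/30969) = 9461/4336 - 1923*(-1/30969) = 9461/4336 + 641/10323 = 100445279/44760528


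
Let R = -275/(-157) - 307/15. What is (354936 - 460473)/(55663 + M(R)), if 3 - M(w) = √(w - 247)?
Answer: -13835207321910/7297447500139 - 9392793*I*√186045/7297447500139 ≈ -1.8959 - 0.00055518*I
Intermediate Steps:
R = -44074/2355 (R = -275*(-1/157) - 307*1/15 = 275/157 - 307/15 = -44074/2355 ≈ -18.715)
M(w) = 3 - √(-247 + w) (M(w) = 3 - √(w - 247) = 3 - √(-247 + w))
(354936 - 460473)/(55663 + M(R)) = (354936 - 460473)/(55663 + (3 - √(-247 - 44074/2355))) = -105537/(55663 + (3 - √(-625759/2355))) = -105537/(55663 + (3 - 89*I*√186045/2355)) = -105537/(55666 - 89*I*√186045/2355)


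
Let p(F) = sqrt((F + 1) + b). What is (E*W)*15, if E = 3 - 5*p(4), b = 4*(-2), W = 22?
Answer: 990 - 1650*I*sqrt(3) ≈ 990.0 - 2857.9*I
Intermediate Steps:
b = -8
p(F) = sqrt(-7 + F) (p(F) = sqrt((F + 1) - 8) = sqrt((1 + F) - 8) = sqrt(-7 + F))
E = 3 - 5*I*sqrt(3) (E = 3 - 5*sqrt(-7 + 4) = 3 - 5*I*sqrt(3) ≈ 3.0 - 8.6602*I)
(E*W)*15 = ((3 - 5*I*sqrt(3))*22)*15 = (66 - 110*I*sqrt(3))*15 = 990 - 1650*I*sqrt(3)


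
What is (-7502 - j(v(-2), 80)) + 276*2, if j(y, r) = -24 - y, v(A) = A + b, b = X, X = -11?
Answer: -6939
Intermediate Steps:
b = -11
v(A) = -11 + A (v(A) = A - 11 = -11 + A)
(-7502 - j(v(-2), 80)) + 276*2 = (-7502 - (-24 - (-11 - 2))) + 276*2 = (-7502 - (-24 - 1*(-13))) + 552 = (-7502 - (-24 + 13)) + 552 = (-7502 - 1*(-11)) + 552 = (-7502 + 11) + 552 = -7491 + 552 = -6939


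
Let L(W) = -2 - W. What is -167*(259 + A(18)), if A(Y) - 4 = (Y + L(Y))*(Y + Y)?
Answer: -31897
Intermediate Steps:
A(Y) = 4 - 4*Y (A(Y) = 4 + (Y + (-2 - Y))*(Y + Y) = 4 - 4*Y)
-167*(259 + A(18)) = -167*(259 + (4 - 4*18)) = -167*(259 + (4 - 72)) = -167*(259 - 68) = -167*191 = -31897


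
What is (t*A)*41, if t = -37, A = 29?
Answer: -43993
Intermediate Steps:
(t*A)*41 = -37*29*41 = -1073*41 = -43993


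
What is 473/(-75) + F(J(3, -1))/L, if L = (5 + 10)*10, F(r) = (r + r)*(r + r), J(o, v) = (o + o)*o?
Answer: 7/3 ≈ 2.3333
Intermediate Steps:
J(o, v) = 2*o**2 (J(o, v) = (2*o)*o = 2*o**2)
F(r) = 4*r**2 (F(r) = (2*r)*(2*r) = 4*r**2)
L = 150 (L = 15*10 = 150)
473/(-75) + F(J(3, -1))/L = 473/(-75) + (4*(2*3**2)**2)/150 = 473*(-1/75) + (4*(2*9)**2)*(1/150) = -473/75 + (4*18**2)*(1/150) = -473/75 + (4*324)*(1/150) = -473/75 + 1296*(1/150) = -473/75 + 216/25 = 7/3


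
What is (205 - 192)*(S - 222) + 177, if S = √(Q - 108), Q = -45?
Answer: -2709 + 39*I*√17 ≈ -2709.0 + 160.8*I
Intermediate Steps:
S = 3*I*√17 (S = √(-45 - 108) = √(-153) = 3*I*√17 ≈ 12.369*I)
(205 - 192)*(S - 222) + 177 = (205 - 192)*(3*I*√17 - 222) + 177 = 13*(-222 + 3*I*√17) + 177 = (-2886 + 39*I*√17) + 177 = -2709 + 39*I*√17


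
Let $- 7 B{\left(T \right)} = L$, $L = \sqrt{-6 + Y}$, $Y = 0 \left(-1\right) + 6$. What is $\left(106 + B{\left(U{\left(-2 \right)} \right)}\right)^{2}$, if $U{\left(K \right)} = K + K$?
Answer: $11236$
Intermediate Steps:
$U{\left(K \right)} = 2 K$
$Y = 6$ ($Y = 0 + 6 = 6$)
$L = 0$ ($L = \sqrt{-6 + 6} = \sqrt{0} = 0$)
$B{\left(T \right)} = 0$ ($B{\left(T \right)} = \left(- \frac{1}{7}\right) 0 = 0$)
$\left(106 + B{\left(U{\left(-2 \right)} \right)}\right)^{2} = \left(106 + 0\right)^{2} = 106^{2} = 11236$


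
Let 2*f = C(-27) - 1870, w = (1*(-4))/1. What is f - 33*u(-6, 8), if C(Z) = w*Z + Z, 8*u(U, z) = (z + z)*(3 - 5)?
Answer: -1525/2 ≈ -762.50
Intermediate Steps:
u(U, z) = -z/2 (u(U, z) = ((z + z)*(3 - 5))/8 = ((2*z)*(-2))/8 = (-4*z)/8 = -z/2)
w = -4 (w = -4*1 = -4)
C(Z) = -3*Z (C(Z) = -4*Z + Z = -3*Z)
f = -1789/2 (f = (-3*(-27) - 1870)/2 = (81 - 1870)/2 = (½)*(-1789) = -1789/2 ≈ -894.50)
f - 33*u(-6, 8) = -1789/2 - 33*(-½*8) = -1789/2 - 33*(-4) = -1789/2 - 1*(-132) = -1789/2 + 132 = -1525/2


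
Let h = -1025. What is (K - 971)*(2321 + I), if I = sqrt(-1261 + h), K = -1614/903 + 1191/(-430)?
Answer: -158498769/70 - 204867*I*sqrt(254)/70 ≈ -2.2643e+6 - 46643.0*I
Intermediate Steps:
K = -319/70 (K = -1614*1/903 + 1191*(-1/430) = -538/301 - 1191/430 = -319/70 ≈ -4.5571)
I = 3*I*sqrt(254) (I = sqrt(-1261 - 1025) = sqrt(-2286) = 3*I*sqrt(254) ≈ 47.812*I)
(K - 971)*(2321 + I) = (-319/70 - 971)*(2321 + 3*I*sqrt(254)) = -68289*(2321 + 3*I*sqrt(254))/70 = -158498769/70 - 204867*I*sqrt(254)/70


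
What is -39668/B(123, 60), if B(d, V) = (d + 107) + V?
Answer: -19834/145 ≈ -136.79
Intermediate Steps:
B(d, V) = 107 + V + d (B(d, V) = (107 + d) + V = 107 + V + d)
-39668/B(123, 60) = -39668/(107 + 60 + 123) = -39668/290 = -39668*1/290 = -19834/145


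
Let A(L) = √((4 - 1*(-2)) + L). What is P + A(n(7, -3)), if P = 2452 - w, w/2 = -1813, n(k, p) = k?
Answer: 6078 + √13 ≈ 6081.6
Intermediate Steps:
w = -3626 (w = 2*(-1813) = -3626)
A(L) = √(6 + L) (A(L) = √((4 + 2) + L) = √(6 + L))
P = 6078 (P = 2452 - 1*(-3626) = 2452 + 3626 = 6078)
P + A(n(7, -3)) = 6078 + √(6 + 7) = 6078 + √13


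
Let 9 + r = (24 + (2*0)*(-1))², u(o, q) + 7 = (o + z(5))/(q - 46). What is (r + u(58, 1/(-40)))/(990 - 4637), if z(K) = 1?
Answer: -1028600/6714127 ≈ -0.15320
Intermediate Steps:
u(o, q) = -7 + (1 + o)/(-46 + q) (u(o, q) = -7 + (o + 1)/(q - 46) = -7 + (1 + o)/(-46 + q))
r = 567 (r = -9 + (24 + (2*0)*(-1))² = -9 + (24 + 0*(-1))² = -9 + (24 + 0)² = -9 + 24² = -9 + 576 = 567)
(r + u(58, 1/(-40)))/(990 - 4637) = (567 + (323 + 58 - 7/(-40))/(-46 + 1/(-40)))/(990 - 4637) = (567 + (323 + 58 - 7*(-1/40))/(-46 - 1/40))/(-3647) = (567 + (323 + 58 + 7/40)/(-1841/40))*(-1/3647) = (567 - 40/1841*15247/40)*(-1/3647) = (567 - 15247/1841)*(-1/3647) = (1028600/1841)*(-1/3647) = -1028600/6714127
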